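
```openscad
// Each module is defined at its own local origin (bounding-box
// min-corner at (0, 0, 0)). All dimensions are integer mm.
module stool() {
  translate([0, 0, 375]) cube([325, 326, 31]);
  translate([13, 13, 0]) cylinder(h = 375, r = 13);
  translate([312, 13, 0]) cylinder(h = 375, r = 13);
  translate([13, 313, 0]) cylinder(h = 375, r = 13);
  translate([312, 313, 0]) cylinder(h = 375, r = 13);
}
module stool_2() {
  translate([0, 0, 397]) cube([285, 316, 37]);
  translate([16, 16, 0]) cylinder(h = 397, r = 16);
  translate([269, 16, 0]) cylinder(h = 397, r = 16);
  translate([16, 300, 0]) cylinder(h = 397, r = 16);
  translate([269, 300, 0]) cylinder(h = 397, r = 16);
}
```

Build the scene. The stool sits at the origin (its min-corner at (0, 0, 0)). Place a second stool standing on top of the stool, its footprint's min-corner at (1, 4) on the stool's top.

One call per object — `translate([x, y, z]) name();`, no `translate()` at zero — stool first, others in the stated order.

stool();
translate([1, 4, 406]) stool_2();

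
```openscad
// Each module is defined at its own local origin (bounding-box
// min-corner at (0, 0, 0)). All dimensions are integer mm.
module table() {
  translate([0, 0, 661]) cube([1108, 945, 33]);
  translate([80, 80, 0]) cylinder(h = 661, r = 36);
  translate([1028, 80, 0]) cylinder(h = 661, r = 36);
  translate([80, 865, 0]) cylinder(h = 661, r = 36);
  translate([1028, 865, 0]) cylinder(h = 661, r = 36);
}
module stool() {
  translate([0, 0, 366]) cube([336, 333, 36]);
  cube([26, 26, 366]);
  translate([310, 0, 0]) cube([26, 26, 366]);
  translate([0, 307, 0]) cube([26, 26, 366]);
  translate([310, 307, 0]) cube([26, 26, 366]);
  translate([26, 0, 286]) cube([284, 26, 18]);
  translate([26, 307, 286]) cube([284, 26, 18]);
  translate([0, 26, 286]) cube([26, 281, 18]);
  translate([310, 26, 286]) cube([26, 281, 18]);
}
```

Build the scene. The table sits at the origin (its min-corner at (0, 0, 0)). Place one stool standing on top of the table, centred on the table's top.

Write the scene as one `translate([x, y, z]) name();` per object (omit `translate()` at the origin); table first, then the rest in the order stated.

table();
translate([386, 306, 694]) stool();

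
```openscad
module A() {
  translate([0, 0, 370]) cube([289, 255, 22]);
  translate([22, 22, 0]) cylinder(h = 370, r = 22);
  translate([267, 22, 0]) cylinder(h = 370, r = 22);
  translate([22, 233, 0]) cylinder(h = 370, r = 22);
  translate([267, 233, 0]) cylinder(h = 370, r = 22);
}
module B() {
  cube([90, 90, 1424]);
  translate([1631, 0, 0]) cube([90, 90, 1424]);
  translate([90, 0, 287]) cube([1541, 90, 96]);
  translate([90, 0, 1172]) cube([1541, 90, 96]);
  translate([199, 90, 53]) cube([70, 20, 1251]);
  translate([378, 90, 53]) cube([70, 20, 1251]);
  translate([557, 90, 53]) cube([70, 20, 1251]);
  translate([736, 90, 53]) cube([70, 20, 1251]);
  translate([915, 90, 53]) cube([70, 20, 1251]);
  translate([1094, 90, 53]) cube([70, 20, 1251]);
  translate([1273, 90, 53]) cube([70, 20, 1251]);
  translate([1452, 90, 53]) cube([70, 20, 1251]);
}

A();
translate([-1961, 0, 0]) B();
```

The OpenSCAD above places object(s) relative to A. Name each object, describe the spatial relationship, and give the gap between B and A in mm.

A is a stool. B is a fence section. The fence section is on the floor beside the stool on its −x side. The gap between the fence section and the stool is 240 mm.

The fence section's nearest face is 240 mm from the stool's −x face.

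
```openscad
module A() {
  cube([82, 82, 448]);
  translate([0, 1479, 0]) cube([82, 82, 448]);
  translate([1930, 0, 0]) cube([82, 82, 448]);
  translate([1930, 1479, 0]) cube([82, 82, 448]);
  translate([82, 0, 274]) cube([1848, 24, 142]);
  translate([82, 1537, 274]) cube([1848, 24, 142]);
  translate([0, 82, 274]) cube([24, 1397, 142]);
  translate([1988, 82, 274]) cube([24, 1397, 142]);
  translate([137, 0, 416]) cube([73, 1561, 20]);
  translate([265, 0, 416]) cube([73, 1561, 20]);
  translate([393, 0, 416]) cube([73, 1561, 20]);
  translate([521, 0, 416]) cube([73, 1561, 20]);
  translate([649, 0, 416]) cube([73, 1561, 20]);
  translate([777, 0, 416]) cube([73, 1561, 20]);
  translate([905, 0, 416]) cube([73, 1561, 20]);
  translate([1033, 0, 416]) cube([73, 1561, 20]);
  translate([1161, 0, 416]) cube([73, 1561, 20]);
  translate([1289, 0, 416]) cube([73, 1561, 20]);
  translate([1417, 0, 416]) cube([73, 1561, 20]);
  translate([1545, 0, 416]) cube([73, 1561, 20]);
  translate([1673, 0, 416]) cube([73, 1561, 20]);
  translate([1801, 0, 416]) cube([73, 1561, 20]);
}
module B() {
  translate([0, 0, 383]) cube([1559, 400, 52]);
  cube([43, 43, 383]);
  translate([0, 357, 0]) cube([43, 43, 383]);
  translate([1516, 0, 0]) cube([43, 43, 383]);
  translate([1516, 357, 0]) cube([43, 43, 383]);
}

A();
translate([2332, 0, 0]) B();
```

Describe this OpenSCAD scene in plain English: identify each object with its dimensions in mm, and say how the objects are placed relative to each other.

A is a bed frame 2012 mm long (x) by 1561 mm wide (y). Four 82×82 mm corner posts, 448 mm tall, at the corners of the footprint. Four rails of 24 mm thickness and 142 mm height run between adjacent posts with their undersides at z = 274 mm, their outer faces flush with the outside of the frame (the two x-running rails run between the posts' inner faces; the two y-running rails run between the posts' inner faces). 14 slats, each 73 mm wide (x) and 20 mm thick, lie across the top of the two x-running rails, running the full 1561 mm width of the frame in y; the slats are evenly spaced along x between the inner faces of the end posts with equal gaps (rounded down to the nearest mm) at the −x end and between each pair — any rounding remainder accumulates at the +x end.

B is a bench: a 1559×400 mm seat slab, 52 mm thick, top at z = 435 mm, on four 43×43 mm square legs flush with the seat corners and standing on z = 0.

The bench is on the floor beside the bed frame on its +x side.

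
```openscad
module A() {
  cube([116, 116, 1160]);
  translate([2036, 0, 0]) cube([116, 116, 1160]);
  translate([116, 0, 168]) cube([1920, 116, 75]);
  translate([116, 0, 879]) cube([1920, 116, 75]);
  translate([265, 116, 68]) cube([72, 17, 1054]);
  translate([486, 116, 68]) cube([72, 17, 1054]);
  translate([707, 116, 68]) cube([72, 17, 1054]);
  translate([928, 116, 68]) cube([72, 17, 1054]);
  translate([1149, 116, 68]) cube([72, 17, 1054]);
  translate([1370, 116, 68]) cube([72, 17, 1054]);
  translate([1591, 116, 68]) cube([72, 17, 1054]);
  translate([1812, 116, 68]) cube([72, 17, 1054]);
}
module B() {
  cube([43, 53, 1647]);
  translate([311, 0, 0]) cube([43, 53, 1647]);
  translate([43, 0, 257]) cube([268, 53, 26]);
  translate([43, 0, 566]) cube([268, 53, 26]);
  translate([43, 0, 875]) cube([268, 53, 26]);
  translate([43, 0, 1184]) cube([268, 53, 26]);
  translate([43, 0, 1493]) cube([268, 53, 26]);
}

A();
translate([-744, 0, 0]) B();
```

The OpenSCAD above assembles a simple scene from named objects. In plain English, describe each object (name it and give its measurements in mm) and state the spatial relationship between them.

A is a fence section. Two 116×116 mm posts, 1160 mm tall, stand on the floor with a clear span of 1920 mm between their inner faces. Two horizontal rails of 116×75 mm section span the gap between the posts with their undersides at z = 168 mm and z = 879 mm, flush with the posts' −y face. 8 pickets, each 72 mm wide, 17 mm thick and 1054 mm tall, are fixed to the +y face of the rails with their bottoms at z = 68 mm, evenly spaced across the span with equal gaps (rounded down to the nearest mm) at the −x end and between each pair — any rounding remainder accumulates at the +x end.

B is a straight ladder. Two 43×53 mm vertical rails, 1647 mm tall, stand 354 mm apart (outside-to-outside) with their front faces coplanar on the −y side. 5 rungs, each 53 mm deep and 26 mm tall, span between the inner faces of the rails, front faces flush with the rails. The lowest rung's underside is at z = 257 mm and rungs are spaced 309 mm apart (underside to underside).

The ladder is on the floor beside the fence section on its −x side.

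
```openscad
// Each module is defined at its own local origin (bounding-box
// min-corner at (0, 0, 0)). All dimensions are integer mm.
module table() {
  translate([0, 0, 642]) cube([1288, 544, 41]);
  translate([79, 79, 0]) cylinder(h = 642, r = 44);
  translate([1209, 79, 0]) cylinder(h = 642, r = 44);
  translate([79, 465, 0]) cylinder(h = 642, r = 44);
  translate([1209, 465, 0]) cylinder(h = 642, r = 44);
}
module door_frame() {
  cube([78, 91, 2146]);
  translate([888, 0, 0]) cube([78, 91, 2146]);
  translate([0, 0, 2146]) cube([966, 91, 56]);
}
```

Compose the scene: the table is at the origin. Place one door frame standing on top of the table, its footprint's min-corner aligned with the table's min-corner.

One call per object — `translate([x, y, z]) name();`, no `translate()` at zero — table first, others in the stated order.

table();
translate([0, 0, 683]) door_frame();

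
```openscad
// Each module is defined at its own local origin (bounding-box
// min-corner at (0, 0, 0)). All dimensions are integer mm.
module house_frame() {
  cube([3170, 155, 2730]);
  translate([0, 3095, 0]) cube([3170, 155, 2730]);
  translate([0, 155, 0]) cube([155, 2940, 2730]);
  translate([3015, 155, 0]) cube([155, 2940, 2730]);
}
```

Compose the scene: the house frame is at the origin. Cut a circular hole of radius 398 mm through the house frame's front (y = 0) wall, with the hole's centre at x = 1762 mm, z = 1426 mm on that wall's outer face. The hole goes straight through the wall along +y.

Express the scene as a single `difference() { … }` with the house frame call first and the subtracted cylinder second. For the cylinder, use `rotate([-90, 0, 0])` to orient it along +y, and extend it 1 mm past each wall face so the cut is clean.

difference() {
  house_frame();
  translate([1762, -1, 1426]) rotate([-90, 0, 0]) cylinder(h = 157, r = 398);
}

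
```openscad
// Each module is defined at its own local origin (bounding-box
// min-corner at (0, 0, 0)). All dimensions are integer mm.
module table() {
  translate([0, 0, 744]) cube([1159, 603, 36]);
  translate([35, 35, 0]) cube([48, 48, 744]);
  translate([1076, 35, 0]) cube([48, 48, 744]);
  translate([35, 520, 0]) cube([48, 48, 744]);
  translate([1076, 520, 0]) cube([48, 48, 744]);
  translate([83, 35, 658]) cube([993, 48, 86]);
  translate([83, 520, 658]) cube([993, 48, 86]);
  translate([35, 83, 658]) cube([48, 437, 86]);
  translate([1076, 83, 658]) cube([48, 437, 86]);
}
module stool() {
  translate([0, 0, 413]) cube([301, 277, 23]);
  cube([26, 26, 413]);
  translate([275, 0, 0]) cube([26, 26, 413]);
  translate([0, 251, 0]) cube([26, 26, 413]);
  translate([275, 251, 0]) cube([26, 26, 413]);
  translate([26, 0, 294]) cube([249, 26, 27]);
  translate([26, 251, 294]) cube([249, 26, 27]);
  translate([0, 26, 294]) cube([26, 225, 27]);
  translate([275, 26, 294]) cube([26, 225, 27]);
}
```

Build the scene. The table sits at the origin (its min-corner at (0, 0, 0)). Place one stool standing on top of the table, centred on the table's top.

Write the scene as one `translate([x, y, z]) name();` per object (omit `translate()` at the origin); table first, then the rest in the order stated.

table();
translate([429, 163, 780]) stool();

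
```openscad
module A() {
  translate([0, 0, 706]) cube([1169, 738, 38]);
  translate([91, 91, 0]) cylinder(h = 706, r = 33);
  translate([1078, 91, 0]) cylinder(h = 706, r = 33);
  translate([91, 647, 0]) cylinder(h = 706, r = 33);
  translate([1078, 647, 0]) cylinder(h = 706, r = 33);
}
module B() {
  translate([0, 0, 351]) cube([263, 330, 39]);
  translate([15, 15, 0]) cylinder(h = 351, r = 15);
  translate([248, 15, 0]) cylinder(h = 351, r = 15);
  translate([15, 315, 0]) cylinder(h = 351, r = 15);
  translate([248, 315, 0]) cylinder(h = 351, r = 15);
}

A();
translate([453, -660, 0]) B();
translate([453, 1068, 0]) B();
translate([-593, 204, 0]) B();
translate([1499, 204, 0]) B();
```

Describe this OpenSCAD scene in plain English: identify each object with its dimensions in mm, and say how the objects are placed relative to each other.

A is a table with a 1169×738 mm rectangular top, 38 mm thick, top surface at z = 744 mm, supported by four round legs of 66 mm diameter, each leg's bounding box inset 58 mm from the nearest pair of top edges, running from the floor.

B is a four-legged stool. The seat is a 263×330×39 mm slab whose top surface is at z = 390 mm; four round legs, each 30 mm in diameter, run from the floor (z = 0) to the underside of the seat, each leg's axis is inset half a diameter from the nearest pair of seat edges (so the leg's bounding box is flush with the corner).

Four stools sit around the table at the −y, +y, −x, +x sides.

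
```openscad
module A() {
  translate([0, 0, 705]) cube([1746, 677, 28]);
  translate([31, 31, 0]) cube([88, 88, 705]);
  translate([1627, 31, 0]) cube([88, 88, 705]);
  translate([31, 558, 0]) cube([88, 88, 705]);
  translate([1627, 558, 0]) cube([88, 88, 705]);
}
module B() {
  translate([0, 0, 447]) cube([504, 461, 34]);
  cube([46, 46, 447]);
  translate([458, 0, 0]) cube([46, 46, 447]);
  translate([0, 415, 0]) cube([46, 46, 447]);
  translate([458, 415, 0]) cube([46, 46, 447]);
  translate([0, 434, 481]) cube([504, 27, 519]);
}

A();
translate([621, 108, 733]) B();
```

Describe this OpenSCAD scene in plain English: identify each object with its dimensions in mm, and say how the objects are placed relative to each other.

A is a table with a 1746×677 mm rectangular top, 28 mm thick, top surface at z = 733 mm, supported by four 88×88 mm square legs, each inset 31 mm from the nearest pair of top edges, running from the floor.

B is a chair. The seat is a 504×461×34 mm slab with its top at z = 481 mm, on four 46×46 mm corner legs (flush with the seat edges, standing on z = 0). A flat backrest 27 mm thick, 519 mm tall, spans the full seat width and rises from the seat top along its +y edge, rear face flush with the rear of the seat.

The chair is on top of the table, centred.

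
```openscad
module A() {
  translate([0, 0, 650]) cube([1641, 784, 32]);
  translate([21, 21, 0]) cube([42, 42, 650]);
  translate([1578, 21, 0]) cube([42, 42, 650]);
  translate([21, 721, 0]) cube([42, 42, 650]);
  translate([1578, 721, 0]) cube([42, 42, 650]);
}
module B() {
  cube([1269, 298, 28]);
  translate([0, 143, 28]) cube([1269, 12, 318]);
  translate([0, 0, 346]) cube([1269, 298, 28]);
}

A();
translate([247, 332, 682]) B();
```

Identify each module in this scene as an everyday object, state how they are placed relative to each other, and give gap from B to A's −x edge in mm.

A is a table. B is an I-beam. The I-beam is on top of the table. The gap from the I-beam to the table's −x edge is 247 mm.

The I-beam's min-x is at 247; the table's min-x is 0; gap = 247 mm.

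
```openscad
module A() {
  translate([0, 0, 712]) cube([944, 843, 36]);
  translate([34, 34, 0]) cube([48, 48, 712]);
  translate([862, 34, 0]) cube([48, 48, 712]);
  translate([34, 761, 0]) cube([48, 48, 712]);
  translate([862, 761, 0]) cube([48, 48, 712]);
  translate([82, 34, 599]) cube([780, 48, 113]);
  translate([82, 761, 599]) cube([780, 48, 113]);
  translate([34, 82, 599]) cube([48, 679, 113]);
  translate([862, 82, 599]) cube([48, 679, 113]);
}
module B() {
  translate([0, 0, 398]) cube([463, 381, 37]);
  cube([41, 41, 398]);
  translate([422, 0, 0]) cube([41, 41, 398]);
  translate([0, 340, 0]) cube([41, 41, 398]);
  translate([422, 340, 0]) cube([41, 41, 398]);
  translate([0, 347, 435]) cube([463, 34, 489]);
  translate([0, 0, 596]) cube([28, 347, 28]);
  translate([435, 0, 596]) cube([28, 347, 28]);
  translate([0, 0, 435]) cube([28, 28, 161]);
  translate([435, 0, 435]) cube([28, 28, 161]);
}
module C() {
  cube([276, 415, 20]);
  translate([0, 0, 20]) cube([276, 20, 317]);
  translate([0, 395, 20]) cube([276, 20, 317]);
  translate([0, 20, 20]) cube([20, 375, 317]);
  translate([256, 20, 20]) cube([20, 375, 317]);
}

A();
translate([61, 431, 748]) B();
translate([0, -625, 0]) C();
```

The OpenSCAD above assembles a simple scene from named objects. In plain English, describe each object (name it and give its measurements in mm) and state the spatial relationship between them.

A is a table: top 944 mm (x) × 843 mm (y), 36 mm thick, upper face at z = 748 mm, on four 48×48 mm square legs, each inset 34 mm from the nearest pair of top edges, running from z = 0 to the bottom of the top. Four apron rails, 48 mm thick and 113 mm tall, run between adjacent legs with their top edges flush with the underside of the top and their outer faces flush with the legs' outer faces.

B is a chair. The seat is a 463×381×37 mm slab with its top at z = 435 mm, on four 41×41 mm corner legs (flush with the seat edges, standing on z = 0). A flat backrest 34 mm thick, 489 mm tall, spans the full seat width and rises from the seat top along its +y edge, rear face flush with the rear of the seat. Two armrests of 28×28 mm section run along each side from the seat's front edge to the front of the backrest, top faces 189 mm above the seat top and outer faces flush with the seat's x-edges; a 28×28 mm post under the front of each armrest stands on the seat at the front corner.

C is an open storage box with external size 276×415×337 mm and wall thickness 20 mm (the base is also 20 mm thick). The base covers the whole footprint; the four walls stand on the base, with the y-facing walls full-width and the x-facing walls fitting between their inner faces.

The chair is on top of the table. The open box is on the floor beside the table on its −y side.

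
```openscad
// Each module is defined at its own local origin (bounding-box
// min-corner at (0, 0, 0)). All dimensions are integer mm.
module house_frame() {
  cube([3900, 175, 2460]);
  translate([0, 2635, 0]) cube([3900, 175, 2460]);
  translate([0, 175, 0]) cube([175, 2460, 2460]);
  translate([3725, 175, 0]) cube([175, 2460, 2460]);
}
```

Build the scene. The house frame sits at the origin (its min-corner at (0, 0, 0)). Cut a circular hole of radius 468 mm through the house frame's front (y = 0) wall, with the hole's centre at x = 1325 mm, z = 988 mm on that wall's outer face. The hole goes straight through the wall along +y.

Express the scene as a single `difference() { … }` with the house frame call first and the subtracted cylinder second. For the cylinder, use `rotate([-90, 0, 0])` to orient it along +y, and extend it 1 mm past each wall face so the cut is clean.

difference() {
  house_frame();
  translate([1325, -1, 988]) rotate([-90, 0, 0]) cylinder(h = 177, r = 468);
}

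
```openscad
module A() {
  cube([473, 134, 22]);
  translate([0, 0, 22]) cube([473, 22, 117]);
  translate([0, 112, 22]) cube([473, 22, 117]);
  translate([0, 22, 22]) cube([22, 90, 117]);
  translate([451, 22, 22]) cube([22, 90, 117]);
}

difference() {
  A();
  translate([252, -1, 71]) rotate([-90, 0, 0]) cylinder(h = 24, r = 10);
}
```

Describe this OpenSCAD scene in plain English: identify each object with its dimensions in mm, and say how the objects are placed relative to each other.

A is an open storage box with external size 473×134×139 mm and wall thickness 22 mm (the base is also 22 mm thick). The base covers the whole footprint; the four walls stand on the base, with the y-facing walls full-width and the x-facing walls fitting between their inner faces.

The open box has a circular hole of radius 10 mm through its front wall, centred at (x = 252, z = 71).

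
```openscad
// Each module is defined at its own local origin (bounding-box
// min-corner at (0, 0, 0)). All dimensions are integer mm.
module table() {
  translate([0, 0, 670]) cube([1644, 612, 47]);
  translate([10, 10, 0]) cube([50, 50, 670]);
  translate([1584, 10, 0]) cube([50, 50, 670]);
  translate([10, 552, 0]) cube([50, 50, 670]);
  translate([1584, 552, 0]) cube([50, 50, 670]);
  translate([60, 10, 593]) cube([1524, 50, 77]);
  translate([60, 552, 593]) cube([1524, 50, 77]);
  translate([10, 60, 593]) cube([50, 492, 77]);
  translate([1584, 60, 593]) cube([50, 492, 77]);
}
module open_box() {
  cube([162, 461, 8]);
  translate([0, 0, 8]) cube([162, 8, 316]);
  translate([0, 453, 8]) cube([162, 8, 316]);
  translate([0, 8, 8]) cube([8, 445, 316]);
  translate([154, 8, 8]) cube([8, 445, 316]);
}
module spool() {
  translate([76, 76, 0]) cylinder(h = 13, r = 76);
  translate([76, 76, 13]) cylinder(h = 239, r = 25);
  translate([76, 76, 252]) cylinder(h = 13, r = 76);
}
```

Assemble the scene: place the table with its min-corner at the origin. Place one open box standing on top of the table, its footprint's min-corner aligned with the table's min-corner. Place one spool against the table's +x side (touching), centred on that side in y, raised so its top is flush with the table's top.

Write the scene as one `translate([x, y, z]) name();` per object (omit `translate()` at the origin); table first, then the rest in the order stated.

table();
translate([0, 0, 717]) open_box();
translate([1644, 230, 452]) spool();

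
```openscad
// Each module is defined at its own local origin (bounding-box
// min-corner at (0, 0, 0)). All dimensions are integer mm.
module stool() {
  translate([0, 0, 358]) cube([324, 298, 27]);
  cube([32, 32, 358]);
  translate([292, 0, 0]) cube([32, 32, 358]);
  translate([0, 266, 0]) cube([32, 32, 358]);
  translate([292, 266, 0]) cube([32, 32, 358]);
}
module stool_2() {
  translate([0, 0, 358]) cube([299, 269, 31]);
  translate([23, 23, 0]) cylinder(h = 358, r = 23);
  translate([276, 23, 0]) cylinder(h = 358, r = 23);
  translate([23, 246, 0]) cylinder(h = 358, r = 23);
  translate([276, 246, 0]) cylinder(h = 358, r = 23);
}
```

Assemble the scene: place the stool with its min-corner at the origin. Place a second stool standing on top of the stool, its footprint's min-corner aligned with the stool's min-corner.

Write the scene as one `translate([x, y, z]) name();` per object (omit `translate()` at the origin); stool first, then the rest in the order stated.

stool();
translate([0, 0, 385]) stool_2();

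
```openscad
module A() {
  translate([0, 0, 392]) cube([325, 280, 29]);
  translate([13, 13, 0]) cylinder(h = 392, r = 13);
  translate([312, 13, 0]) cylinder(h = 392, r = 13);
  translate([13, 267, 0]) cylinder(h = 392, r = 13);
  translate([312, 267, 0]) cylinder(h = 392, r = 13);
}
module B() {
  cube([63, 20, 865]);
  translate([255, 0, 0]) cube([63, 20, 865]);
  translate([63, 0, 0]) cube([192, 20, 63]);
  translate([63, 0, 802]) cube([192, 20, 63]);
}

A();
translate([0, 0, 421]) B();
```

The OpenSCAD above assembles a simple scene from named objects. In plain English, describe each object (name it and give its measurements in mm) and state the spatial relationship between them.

A is a simple wooden stool: a rectangular seat 325 mm (x) by 280 mm (y), 29 mm thick, top face at z = 421 mm, on four round legs, each 26 mm in diameter. The legs rest on z = 0, each leg's axis is inset half a diameter from the nearest pair of seat edges (so the leg's bounding box is flush with the corner).

B is a picture frame with a 192×739 mm rectangular opening (x by z) and a uniform 63 mm border on every side. Frame depth is 20 mm along y. It is built from two vertical stiles running the full outside height and two horizontal rails spanning the gap between the stiles.

The picture frame is on top of the stool.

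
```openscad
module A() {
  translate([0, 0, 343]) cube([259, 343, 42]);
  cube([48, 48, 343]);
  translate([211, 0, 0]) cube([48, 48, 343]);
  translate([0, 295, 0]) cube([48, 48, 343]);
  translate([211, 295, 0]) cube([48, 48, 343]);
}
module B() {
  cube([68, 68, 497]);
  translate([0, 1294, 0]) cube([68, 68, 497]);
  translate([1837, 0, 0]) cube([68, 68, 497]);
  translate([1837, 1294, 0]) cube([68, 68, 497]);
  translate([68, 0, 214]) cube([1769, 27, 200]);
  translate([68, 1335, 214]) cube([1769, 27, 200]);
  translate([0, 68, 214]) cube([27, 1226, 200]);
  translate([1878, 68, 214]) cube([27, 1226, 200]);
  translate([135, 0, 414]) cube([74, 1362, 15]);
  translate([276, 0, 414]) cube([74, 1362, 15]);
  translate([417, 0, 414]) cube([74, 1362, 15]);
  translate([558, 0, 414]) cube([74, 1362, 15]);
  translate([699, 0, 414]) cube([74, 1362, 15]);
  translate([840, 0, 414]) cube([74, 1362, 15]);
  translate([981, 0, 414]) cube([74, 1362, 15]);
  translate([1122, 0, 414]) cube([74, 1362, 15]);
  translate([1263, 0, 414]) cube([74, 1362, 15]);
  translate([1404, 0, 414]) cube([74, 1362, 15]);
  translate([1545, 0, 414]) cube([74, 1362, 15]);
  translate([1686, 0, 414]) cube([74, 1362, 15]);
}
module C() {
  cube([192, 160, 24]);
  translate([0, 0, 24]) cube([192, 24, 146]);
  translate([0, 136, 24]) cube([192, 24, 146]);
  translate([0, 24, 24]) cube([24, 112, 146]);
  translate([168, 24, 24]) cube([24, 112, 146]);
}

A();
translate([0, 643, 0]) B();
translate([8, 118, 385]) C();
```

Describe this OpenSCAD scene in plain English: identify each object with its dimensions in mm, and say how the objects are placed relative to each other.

A is a four-legged stool. The seat is 259×343 mm, 42 mm thick, top at z = 385 mm. It stands on four square legs, each 48×48 mm in cross-section, from z = 0 to the seat underside, each flush with a corner of the seat.

B is a bed frame 1905 mm long (x) by 1362 mm wide (y). Four 68×68 mm corner posts, 497 mm tall, at the corners of the footprint. Four rails of 27 mm thickness and 200 mm height run between adjacent posts with their undersides at z = 214 mm, their outer faces flush with the outside of the frame (the two x-running rails run between the posts' inner faces; the two y-running rails run between the posts' inner faces). 12 slats, each 74 mm wide (x) and 15 mm thick, lie across the top of the two x-running rails, running the full 1362 mm width of the frame in y; the slats are evenly spaced along x between the inner faces of the end posts with equal gaps (rounded down to the nearest mm) at the −x end and between each pair — any rounding remainder accumulates at the +x end.

C is an open storage box with external size 192×160×170 mm and wall thickness 24 mm (the base is also 24 mm thick). The base covers the whole footprint; the four walls stand on the base, with the y-facing walls full-width and the x-facing walls fitting between their inner faces.

The bed frame is on the floor beside the stool on its +y side. The open box is on top of the stool.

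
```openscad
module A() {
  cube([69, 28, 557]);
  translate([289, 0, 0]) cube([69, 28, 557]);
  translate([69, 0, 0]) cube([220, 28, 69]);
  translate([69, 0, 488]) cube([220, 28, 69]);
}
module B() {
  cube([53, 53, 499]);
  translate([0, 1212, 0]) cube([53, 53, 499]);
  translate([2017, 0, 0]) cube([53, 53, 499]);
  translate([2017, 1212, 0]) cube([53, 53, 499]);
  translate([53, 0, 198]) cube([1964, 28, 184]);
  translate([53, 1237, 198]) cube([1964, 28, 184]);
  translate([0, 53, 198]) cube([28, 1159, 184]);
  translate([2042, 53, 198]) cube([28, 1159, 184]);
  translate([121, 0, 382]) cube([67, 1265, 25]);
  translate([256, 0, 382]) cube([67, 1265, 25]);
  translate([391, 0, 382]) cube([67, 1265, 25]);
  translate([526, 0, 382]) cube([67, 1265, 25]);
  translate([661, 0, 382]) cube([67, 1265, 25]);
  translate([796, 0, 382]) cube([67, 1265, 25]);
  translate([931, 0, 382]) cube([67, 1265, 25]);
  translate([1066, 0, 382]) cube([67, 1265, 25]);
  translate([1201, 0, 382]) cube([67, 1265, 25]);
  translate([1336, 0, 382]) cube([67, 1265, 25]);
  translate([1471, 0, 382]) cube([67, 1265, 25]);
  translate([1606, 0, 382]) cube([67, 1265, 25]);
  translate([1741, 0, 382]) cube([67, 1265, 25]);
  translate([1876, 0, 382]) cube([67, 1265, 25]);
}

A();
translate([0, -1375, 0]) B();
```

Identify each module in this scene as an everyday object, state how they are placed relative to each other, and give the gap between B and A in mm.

The bed frame's nearest face is 110 mm from the picture frame's −y face.

A is a picture frame. B is a bed frame. The bed frame is on the floor beside the picture frame on its −y side. The gap between the bed frame and the picture frame is 110 mm.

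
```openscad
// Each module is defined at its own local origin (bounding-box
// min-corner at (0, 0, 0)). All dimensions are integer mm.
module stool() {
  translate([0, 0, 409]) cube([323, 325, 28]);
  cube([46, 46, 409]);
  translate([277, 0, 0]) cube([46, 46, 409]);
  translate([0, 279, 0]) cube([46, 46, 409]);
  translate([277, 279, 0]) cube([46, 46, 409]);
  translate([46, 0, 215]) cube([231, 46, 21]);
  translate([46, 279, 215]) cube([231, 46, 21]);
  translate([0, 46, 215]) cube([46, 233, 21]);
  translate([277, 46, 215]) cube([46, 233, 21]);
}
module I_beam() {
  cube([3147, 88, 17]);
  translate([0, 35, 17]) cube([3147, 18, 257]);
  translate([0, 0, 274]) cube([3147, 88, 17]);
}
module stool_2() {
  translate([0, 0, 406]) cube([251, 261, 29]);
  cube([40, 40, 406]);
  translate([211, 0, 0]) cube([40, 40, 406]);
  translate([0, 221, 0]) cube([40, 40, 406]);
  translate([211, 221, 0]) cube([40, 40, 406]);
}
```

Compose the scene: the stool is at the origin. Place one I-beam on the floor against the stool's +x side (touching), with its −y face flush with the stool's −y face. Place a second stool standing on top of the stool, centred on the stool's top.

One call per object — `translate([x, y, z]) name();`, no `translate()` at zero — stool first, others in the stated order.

stool();
translate([323, 0, 0]) I_beam();
translate([36, 32, 437]) stool_2();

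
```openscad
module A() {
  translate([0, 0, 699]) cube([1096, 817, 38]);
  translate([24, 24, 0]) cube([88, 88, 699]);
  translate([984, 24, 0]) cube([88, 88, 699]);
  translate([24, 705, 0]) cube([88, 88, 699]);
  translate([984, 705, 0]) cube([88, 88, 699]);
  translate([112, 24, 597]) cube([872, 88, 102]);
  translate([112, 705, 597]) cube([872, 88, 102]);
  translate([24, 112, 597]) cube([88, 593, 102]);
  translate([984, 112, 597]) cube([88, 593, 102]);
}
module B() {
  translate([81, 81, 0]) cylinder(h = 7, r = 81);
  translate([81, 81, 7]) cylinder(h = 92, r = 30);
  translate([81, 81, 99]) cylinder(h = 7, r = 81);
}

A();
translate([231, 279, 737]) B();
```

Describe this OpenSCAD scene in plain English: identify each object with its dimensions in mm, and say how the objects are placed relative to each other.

A is a table: top 1096 mm (x) × 817 mm (y), 38 mm thick, upper face at z = 737 mm, on four 88×88 mm square legs, each inset 24 mm from the nearest pair of top edges, running from z = 0 to the bottom of the top. Four apron rails, 88 mm thick and 102 mm tall, run between adjacent legs with their top edges flush with the underside of the top and their outer faces flush with the legs' outer faces.

B is a spool: two coaxial disc flanges of radius 81 mm and thickness 7 mm, joined by a core cylinder of radius 30 mm and height 92 mm. The lower flange rests on z = 0 and the three cylinders share a vertical axis.

The spool is on top of the table.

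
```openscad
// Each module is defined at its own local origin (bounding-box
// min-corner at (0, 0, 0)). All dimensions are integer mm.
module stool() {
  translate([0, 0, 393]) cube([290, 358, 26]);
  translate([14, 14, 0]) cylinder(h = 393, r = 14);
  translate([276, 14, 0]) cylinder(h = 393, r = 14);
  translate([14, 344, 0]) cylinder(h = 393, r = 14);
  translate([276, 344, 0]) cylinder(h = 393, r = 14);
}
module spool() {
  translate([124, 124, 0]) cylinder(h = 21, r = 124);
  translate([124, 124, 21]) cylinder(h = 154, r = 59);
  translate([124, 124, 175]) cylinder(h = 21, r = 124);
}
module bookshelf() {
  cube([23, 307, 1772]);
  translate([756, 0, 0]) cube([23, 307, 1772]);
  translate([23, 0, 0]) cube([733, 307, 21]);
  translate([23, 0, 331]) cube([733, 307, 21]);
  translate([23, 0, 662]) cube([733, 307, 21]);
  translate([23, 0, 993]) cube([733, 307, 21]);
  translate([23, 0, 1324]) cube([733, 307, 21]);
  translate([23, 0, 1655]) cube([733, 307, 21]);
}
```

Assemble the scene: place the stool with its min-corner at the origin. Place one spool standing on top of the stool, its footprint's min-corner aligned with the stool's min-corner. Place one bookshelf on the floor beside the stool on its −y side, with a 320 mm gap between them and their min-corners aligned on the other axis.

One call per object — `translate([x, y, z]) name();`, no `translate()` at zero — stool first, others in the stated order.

stool();
translate([0, 0, 419]) spool();
translate([0, -627, 0]) bookshelf();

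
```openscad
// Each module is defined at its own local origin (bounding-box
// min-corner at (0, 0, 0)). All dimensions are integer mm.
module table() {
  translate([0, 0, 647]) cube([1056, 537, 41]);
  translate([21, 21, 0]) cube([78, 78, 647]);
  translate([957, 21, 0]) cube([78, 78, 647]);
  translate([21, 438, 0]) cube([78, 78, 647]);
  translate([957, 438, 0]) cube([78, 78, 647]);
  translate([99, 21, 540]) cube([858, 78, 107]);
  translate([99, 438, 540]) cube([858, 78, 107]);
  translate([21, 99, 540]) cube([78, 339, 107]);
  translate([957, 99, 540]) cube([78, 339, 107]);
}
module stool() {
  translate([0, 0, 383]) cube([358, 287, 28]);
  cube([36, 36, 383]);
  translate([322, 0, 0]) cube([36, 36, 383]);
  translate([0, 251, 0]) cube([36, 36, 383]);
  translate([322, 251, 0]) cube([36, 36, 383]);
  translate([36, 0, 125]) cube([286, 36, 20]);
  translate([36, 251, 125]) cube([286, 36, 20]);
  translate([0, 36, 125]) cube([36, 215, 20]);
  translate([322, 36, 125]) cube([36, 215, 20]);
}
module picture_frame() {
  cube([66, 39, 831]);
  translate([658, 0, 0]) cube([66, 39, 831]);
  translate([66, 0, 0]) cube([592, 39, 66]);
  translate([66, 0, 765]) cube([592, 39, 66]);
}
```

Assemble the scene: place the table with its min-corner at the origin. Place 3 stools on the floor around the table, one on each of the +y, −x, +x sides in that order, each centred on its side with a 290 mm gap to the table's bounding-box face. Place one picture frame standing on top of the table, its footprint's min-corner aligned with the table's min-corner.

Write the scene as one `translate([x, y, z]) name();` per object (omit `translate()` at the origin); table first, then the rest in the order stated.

table();
translate([349, 827, 0]) stool();
translate([-648, 125, 0]) stool();
translate([1346, 125, 0]) stool();
translate([0, 0, 688]) picture_frame();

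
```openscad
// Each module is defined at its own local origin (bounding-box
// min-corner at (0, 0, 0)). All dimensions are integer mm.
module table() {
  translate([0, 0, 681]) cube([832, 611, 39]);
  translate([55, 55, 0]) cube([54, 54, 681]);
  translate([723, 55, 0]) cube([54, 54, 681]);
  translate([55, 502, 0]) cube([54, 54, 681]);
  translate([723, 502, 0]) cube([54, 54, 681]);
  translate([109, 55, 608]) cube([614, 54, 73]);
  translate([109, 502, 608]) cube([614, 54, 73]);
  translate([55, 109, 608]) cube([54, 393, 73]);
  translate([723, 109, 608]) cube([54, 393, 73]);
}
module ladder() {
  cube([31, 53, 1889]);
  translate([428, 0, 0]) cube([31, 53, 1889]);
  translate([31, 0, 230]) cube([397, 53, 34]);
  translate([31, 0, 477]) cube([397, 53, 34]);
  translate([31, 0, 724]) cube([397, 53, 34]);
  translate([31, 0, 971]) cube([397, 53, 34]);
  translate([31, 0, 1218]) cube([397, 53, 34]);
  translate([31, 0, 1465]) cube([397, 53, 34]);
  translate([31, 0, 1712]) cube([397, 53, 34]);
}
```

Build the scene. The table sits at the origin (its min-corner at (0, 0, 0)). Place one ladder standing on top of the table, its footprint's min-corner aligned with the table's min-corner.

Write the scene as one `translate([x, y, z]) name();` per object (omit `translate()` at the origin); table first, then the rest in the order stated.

table();
translate([0, 0, 720]) ladder();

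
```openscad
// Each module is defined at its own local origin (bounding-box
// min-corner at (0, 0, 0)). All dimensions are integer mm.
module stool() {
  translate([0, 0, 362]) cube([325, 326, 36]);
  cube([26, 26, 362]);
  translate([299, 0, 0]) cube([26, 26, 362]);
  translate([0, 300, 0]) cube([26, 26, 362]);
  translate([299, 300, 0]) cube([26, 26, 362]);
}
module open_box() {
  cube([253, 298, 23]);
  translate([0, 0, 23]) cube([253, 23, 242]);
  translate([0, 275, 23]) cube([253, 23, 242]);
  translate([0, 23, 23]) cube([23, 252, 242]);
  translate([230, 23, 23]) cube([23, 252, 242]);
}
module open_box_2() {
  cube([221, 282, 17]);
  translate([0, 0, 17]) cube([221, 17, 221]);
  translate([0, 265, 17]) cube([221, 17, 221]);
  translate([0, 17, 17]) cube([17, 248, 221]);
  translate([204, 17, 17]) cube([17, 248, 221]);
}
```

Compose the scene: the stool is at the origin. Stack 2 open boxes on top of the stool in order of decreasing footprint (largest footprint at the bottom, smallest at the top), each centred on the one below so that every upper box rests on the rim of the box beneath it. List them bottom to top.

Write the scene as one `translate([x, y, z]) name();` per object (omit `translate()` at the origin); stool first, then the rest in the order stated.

stool();
translate([36, 14, 398]) open_box();
translate([52, 22, 663]) open_box_2();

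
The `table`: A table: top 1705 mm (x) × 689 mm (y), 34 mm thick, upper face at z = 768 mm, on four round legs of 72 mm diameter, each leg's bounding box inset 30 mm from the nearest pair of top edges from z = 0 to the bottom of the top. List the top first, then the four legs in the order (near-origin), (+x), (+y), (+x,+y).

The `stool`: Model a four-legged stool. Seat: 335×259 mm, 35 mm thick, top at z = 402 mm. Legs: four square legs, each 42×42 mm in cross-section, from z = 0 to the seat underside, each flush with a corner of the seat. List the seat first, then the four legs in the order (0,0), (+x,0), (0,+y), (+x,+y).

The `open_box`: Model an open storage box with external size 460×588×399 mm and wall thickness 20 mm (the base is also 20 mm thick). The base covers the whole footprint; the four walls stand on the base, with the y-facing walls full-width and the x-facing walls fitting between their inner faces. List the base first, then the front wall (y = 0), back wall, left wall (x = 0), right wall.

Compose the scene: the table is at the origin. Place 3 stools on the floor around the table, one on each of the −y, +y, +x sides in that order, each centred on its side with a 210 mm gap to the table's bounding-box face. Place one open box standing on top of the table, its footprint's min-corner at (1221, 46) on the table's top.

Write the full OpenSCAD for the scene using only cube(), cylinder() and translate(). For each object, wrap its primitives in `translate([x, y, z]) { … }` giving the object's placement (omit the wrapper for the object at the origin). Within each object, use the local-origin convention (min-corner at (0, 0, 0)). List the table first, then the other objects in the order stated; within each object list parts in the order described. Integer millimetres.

translate([0, 0, 734]) cube([1705, 689, 34]);
translate([66, 66, 0]) cylinder(h = 734, r = 36);
translate([1639, 66, 0]) cylinder(h = 734, r = 36);
translate([66, 623, 0]) cylinder(h = 734, r = 36);
translate([1639, 623, 0]) cylinder(h = 734, r = 36);
translate([685, -469, 0]) {
  translate([0, 0, 367]) cube([335, 259, 35]);
  cube([42, 42, 367]);
  translate([293, 0, 0]) cube([42, 42, 367]);
  translate([0, 217, 0]) cube([42, 42, 367]);
  translate([293, 217, 0]) cube([42, 42, 367]);
}
translate([685, 899, 0]) {
  translate([0, 0, 367]) cube([335, 259, 35]);
  cube([42, 42, 367]);
  translate([293, 0, 0]) cube([42, 42, 367]);
  translate([0, 217, 0]) cube([42, 42, 367]);
  translate([293, 217, 0]) cube([42, 42, 367]);
}
translate([1915, 215, 0]) {
  translate([0, 0, 367]) cube([335, 259, 35]);
  cube([42, 42, 367]);
  translate([293, 0, 0]) cube([42, 42, 367]);
  translate([0, 217, 0]) cube([42, 42, 367]);
  translate([293, 217, 0]) cube([42, 42, 367]);
}
translate([1221, 46, 768]) {
  cube([460, 588, 20]);
  translate([0, 0, 20]) cube([460, 20, 379]);
  translate([0, 568, 20]) cube([460, 20, 379]);
  translate([0, 20, 20]) cube([20, 548, 379]);
  translate([440, 20, 20]) cube([20, 548, 379]);
}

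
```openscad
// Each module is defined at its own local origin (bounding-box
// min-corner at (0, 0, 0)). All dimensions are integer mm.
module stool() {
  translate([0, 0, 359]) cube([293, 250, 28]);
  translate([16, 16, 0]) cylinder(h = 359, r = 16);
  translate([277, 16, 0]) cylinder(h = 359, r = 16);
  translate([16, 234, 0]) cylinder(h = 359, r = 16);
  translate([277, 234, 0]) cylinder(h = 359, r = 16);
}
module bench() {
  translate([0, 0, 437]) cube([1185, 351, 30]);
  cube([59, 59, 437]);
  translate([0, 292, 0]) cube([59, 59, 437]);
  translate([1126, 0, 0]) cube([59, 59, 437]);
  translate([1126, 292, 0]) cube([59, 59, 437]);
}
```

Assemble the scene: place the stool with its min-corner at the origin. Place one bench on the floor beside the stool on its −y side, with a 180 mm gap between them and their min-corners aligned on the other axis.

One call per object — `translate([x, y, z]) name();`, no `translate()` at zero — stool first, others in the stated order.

stool();
translate([0, -531, 0]) bench();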